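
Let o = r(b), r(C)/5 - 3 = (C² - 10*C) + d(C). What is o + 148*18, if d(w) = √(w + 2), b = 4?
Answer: 2559 + 5*√6 ≈ 2571.2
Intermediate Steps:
d(w) = √(2 + w)
r(C) = 15 - 50*C + 5*C² + 5*√(2 + C) (r(C) = 15 + 5*((C² - 10*C) + √(2 + C)) = 15 + 5*(C² + √(2 + C) - 10*C) = 15 + (-50*C + 5*C² + 5*√(2 + C)) = 15 - 50*C + 5*C² + 5*√(2 + C))
o = -105 + 5*√6 (o = 15 - 50*4 + 5*4² + 5*√(2 + 4) = 15 - 200 + 5*16 + 5*√6 = 15 - 200 + 80 + 5*√6 = -105 + 5*√6 ≈ -92.753)
o + 148*18 = (-105 + 5*√6) + 148*18 = (-105 + 5*√6) + 2664 = 2559 + 5*√6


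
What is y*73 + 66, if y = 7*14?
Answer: 7220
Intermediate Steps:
y = 98
y*73 + 66 = 98*73 + 66 = 7154 + 66 = 7220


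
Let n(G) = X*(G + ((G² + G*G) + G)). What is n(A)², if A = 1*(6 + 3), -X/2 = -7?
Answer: 6350400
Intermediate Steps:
X = 14 (X = -2*(-7) = 14)
A = 9 (A = 1*9 = 9)
n(G) = 28*G + 28*G² (n(G) = 14*(G + ((G² + G*G) + G)) = 14*(G + ((G² + G²) + G)) = 14*(G + (2*G² + G)) = 14*(G + (G + 2*G²)) = 14*(2*G + 2*G²) = 28*G + 28*G²)
n(A)² = (28*9*(1 + 9))² = (28*9*10)² = 2520² = 6350400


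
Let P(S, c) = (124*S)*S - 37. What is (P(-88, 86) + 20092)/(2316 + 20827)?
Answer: 980311/23143 ≈ 42.359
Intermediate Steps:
P(S, c) = -37 + 124*S² (P(S, c) = 124*S² - 37 = -37 + 124*S²)
(P(-88, 86) + 20092)/(2316 + 20827) = ((-37 + 124*(-88)²) + 20092)/(2316 + 20827) = ((-37 + 124*7744) + 20092)/23143 = ((-37 + 960256) + 20092)*(1/23143) = (960219 + 20092)*(1/23143) = 980311*(1/23143) = 980311/23143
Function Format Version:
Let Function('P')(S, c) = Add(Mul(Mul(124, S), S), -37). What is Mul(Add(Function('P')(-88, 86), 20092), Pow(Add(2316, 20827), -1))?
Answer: Rational(980311, 23143) ≈ 42.359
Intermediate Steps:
Function('P')(S, c) = Add(-37, Mul(124, Pow(S, 2))) (Function('P')(S, c) = Add(Mul(124, Pow(S, 2)), -37) = Add(-37, Mul(124, Pow(S, 2))))
Mul(Add(Function('P')(-88, 86), 20092), Pow(Add(2316, 20827), -1)) = Mul(Add(Add(-37, Mul(124, Pow(-88, 2))), 20092), Pow(Add(2316, 20827), -1)) = Mul(Add(Add(-37, Mul(124, 7744)), 20092), Pow(23143, -1)) = Mul(Add(Add(-37, 960256), 20092), Rational(1, 23143)) = Mul(Add(960219, 20092), Rational(1, 23143)) = Mul(980311, Rational(1, 23143)) = Rational(980311, 23143)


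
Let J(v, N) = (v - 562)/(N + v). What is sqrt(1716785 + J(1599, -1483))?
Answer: sqrt(5775294813)/58 ≈ 1310.3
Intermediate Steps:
J(v, N) = (-562 + v)/(N + v)
sqrt(1716785 + J(1599, -1483)) = sqrt(1716785 + (-562 + 1599)/(-1483 + 1599)) = sqrt(1716785 + 1037/116) = sqrt(199148097/116) = sqrt(5775294813)/58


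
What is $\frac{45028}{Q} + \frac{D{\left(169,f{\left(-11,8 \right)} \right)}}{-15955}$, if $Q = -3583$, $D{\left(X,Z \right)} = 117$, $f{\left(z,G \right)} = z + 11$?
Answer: $- \frac{718840951}{57166765} \approx -12.574$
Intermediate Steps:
$f{\left(z,G \right)} = 11 + z$
$\frac{45028}{Q} + \frac{D{\left(169,f{\left(-11,8 \right)} \right)}}{-15955} = \frac{45028}{-3583} + \frac{117}{-15955} = 45028 \left(- \frac{1}{3583}\right) + 117 \left(- \frac{1}{15955}\right) = - \frac{45028}{3583} - \frac{117}{15955} = - \frac{718840951}{57166765}$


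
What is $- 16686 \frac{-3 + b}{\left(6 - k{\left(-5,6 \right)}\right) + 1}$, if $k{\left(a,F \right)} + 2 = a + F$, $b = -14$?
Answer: $\frac{141831}{4} \approx 35458.0$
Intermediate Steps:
$k{\left(a,F \right)} = -2 + F + a$ ($k{\left(a,F \right)} = -2 + \left(a + F\right) = -2 + \left(F + a\right) = -2 + F + a$)
$- 16686 \frac{-3 + b}{\left(6 - k{\left(-5,6 \right)}\right) + 1} = - 16686 \frac{-3 - 14}{\left(6 - \left(-2 + 6 - 5\right)\right) + 1} = - 16686 \left(- \frac{17}{\left(6 - -1\right) + 1}\right) = - 16686 \left(- \frac{17}{\left(6 + 1\right) + 1}\right) = - 16686 \left(- \frac{17}{7 + 1}\right) = - 16686 \left(- \frac{17}{8}\right) = - 16686 \left(\left(-17\right) \frac{1}{8}\right) = \left(-16686\right) \left(- \frac{17}{8}\right) = \frac{141831}{4}$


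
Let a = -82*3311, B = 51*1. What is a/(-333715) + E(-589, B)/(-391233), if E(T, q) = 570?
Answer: 35343441472/43520106865 ≈ 0.81212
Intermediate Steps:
B = 51
a = -271502
a/(-333715) + E(-589, B)/(-391233) = -271502/(-333715) + 570/(-391233) = -271502*(-1/333715) + 570*(-1/391233) = 271502/333715 - 190/130411 = 35343441472/43520106865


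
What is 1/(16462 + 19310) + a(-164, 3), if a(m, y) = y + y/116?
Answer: 1569511/518694 ≈ 3.0259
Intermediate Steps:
a(m, y) = 117*y/116 (a(m, y) = y + y*(1/116) = y + y/116 = 117*y/116)
1/(16462 + 19310) + a(-164, 3) = 1/(16462 + 19310) + (117/116)*3 = 1/35772 + 351/116 = 1569511/518694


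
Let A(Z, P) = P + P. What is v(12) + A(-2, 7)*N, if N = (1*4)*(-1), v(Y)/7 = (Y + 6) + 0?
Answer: 70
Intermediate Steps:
v(Y) = 42 + 7*Y (v(Y) = 7*((Y + 6) + 0) = 7*((6 + Y) + 0) = 7*(6 + Y) = 42 + 7*Y)
A(Z, P) = 2*P
N = -4 (N = 4*(-1) = -4)
v(12) + A(-2, 7)*N = (42 + 7*12) + (2*7)*(-4) = (42 + 84) + 14*(-4) = 126 - 56 = 70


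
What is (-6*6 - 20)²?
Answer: 3136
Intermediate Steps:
(-6*6 - 20)² = (-36 - 20)² = (-56)² = 3136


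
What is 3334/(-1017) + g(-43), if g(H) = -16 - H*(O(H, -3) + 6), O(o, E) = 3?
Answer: 373973/1017 ≈ 367.72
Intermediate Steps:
g(H) = -16 - 9*H (g(H) = -16 - H*(3 + 6) = -16 - H*9 = -16 - 9*H)
3334/(-1017) + g(-43) = 3334/(-1017) + (-16 - 9*(-43)) = 3334*(-1/1017) + (-16 + 387) = -3334/1017 + 371 = 373973/1017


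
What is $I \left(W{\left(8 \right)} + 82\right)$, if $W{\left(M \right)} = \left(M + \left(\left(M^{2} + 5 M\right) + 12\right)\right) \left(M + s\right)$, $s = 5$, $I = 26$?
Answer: $44044$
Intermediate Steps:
$W{\left(M \right)} = \left(5 + M\right) \left(12 + M^{2} + 6 M\right)$ ($W{\left(M \right)} = \left(M + \left(\left(M^{2} + 5 M\right) + 12\right)\right) \left(M + 5\right) = \left(M + \left(12 + M^{2} + 5 M\right)\right) \left(5 + M\right) = \left(12 + M^{2} + 6 M\right) \left(5 + M\right) = \left(5 + M\right) \left(12 + M^{2} + 6 M\right)$)
$I \left(W{\left(8 \right)} + 82\right) = 26 \left(\left(60 + 8^{3} + 11 \cdot 8^{2} + 42 \cdot 8\right) + 82\right) = 26 \left(\left(60 + 512 + 11 \cdot 64 + 336\right) + 82\right) = 26 \left(\left(60 + 512 + 704 + 336\right) + 82\right) = 26 \left(1612 + 82\right) = 26 \cdot 1694 = 44044$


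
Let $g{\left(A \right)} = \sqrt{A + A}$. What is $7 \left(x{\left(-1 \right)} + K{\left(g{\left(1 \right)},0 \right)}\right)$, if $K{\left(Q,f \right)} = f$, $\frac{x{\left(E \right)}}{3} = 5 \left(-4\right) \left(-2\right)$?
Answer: $840$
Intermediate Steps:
$g{\left(A \right)} = \sqrt{2} \sqrt{A}$ ($g{\left(A \right)} = \sqrt{2 A} = \sqrt{2} \sqrt{A}$)
$x{\left(E \right)} = 120$ ($x{\left(E \right)} = 3 \cdot 5 \left(-4\right) \left(-2\right) = 3 \left(\left(-20\right) \left(-2\right)\right) = 3 \cdot 40 = 120$)
$7 \left(x{\left(-1 \right)} + K{\left(g{\left(1 \right)},0 \right)}\right) = 7 \left(120 + 0\right) = 7 \cdot 120 = 840$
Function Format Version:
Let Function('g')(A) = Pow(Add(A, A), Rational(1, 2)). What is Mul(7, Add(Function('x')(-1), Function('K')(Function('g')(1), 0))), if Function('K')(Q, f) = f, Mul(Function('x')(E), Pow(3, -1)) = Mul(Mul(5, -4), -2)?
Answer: 840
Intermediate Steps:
Function('g')(A) = Mul(Pow(2, Rational(1, 2)), Pow(A, Rational(1, 2))) (Function('g')(A) = Pow(Mul(2, A), Rational(1, 2)) = Mul(Pow(2, Rational(1, 2)), Pow(A, Rational(1, 2))))
Function('x')(E) = 120 (Function('x')(E) = Mul(3, Mul(Mul(5, -4), -2)) = Mul(3, Mul(-20, -2)) = Mul(3, 40) = 120)
Mul(7, Add(Function('x')(-1), Function('K')(Function('g')(1), 0))) = Mul(7, Add(120, 0)) = Mul(7, 120) = 840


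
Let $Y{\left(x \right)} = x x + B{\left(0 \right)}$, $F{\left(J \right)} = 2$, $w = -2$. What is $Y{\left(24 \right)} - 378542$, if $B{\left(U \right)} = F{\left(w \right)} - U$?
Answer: $-377964$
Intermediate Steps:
$B{\left(U \right)} = 2 - U$
$Y{\left(x \right)} = 2 + x^{2}$ ($Y{\left(x \right)} = x x + \left(2 - 0\right) = x^{2} + \left(2 + 0\right) = x^{2} + 2 = 2 + x^{2}$)
$Y{\left(24 \right)} - 378542 = \left(2 + 24^{2}\right) - 378542 = \left(2 + 576\right) - 378542 = 578 - 378542 = -377964$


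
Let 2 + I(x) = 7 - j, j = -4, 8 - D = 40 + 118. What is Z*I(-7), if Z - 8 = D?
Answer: -1278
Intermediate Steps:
D = -150 (D = 8 - (40 + 118) = 8 - 1*158 = 8 - 158 = -150)
Z = -142 (Z = 8 - 150 = -142)
I(x) = 9 (I(x) = -2 + (7 - 1*(-4)) = -2 + (7 + 4) = -2 + 11 = 9)
Z*I(-7) = -142*9 = -1278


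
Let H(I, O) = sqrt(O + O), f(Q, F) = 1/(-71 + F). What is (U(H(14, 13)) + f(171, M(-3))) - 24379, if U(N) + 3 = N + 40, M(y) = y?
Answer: -1801309/74 + sqrt(26) ≈ -24337.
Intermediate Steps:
H(I, O) = sqrt(2)*sqrt(O) (H(I, O) = sqrt(2*O) = sqrt(2)*sqrt(O))
U(N) = 37 + N (U(N) = -3 + (N + 40) = -3 + (40 + N) = 37 + N)
(U(H(14, 13)) + f(171, M(-3))) - 24379 = ((37 + sqrt(2)*sqrt(13)) + 1/(-71 - 3)) - 24379 = ((37 + sqrt(26)) + 1/(-74)) - 24379 = ((37 + sqrt(26)) - 1/74) - 24379 = (2737/74 + sqrt(26)) - 24379 = -1801309/74 + sqrt(26)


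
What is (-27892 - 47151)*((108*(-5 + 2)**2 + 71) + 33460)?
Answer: -2589208629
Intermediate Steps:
(-27892 - 47151)*((108*(-5 + 2)**2 + 71) + 33460) = -75043*((108*(-3)**2 + 71) + 33460) = -75043*((108*9 + 71) + 33460) = -75043*((972 + 71) + 33460) = -75043*(1043 + 33460) = -75043*34503 = -2589208629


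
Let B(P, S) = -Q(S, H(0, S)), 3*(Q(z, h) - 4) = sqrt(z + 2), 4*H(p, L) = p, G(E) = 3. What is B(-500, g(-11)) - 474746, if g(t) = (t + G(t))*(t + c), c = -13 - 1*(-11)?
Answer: -474750 - sqrt(106)/3 ≈ -4.7475e+5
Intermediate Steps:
c = -2 (c = -13 + 11 = -2)
H(p, L) = p/4
g(t) = (-2 + t)*(3 + t) (g(t) = (t + 3)*(t - 2) = (3 + t)*(-2 + t) = (-2 + t)*(3 + t))
Q(z, h) = 4 + sqrt(2 + z)/3 (Q(z, h) = 4 + sqrt(z + 2)/3 = 4 + sqrt(2 + z)/3)
B(P, S) = -4 - sqrt(2 + S)/3 (B(P, S) = -(4 + sqrt(2 + S)/3) = -4 - sqrt(2 + S)/3)
B(-500, g(-11)) - 474746 = (-4 - sqrt(2 + (-6 - 11 + (-11)**2))/3) - 474746 = (-4 - sqrt(2 + (-6 - 11 + 121))/3) - 474746 = (-4 - sqrt(2 + 104)/3) - 474746 = (-4 - sqrt(106)/3) - 474746 = -474750 - sqrt(106)/3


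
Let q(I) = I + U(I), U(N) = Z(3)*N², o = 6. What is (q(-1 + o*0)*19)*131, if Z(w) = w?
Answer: 4978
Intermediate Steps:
U(N) = 3*N²
q(I) = I + 3*I²
(q(-1 + o*0)*19)*131 = (((-1 + 6*0)*(1 + 3*(-1 + 6*0)))*19)*131 = (((-1 + 0)*(1 + 3*(-1 + 0)))*19)*131 = (-(1 + 3*(-1))*19)*131 = (-(1 - 3)*19)*131 = (-1*(-2)*19)*131 = (2*19)*131 = 38*131 = 4978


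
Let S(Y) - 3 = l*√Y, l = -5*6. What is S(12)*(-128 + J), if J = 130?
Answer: 6 - 120*√3 ≈ -201.85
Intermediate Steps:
l = -30
S(Y) = 3 - 30*√Y
S(12)*(-128 + J) = (3 - 60*√3)*(-128 + 130) = (3 - 60*√3)*2 = 6 - 120*√3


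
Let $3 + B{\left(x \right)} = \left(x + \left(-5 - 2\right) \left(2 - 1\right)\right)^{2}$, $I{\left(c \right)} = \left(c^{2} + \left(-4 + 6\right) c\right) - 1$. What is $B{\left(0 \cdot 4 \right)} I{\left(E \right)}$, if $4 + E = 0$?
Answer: $322$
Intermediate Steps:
$E = -4$ ($E = -4 + 0 = -4$)
$I{\left(c \right)} = -1 + c^{2} + 2 c$ ($I{\left(c \right)} = \left(c^{2} + 2 c\right) - 1 = -1 + c^{2} + 2 c$)
$B{\left(x \right)} = -3 + \left(-7 + x\right)^{2}$ ($B{\left(x \right)} = -3 + \left(x + \left(-5 - 2\right) \left(2 - 1\right)\right)^{2} = -3 + \left(x - 7 \left(2 - 1\right)\right)^{2} = -3 + \left(x - 7\right)^{2} = -3 + \left(-7 + x\right)^{2}$)
$B{\left(0 \cdot 4 \right)} I{\left(E \right)} = \left(-3 + \left(-7 + 0 \cdot 4\right)^{2}\right) \left(-1 + \left(-4\right)^{2} + 2 \left(-4\right)\right) = \left(-3 + \left(-7 + 0\right)^{2}\right) \left(-1 + 16 - 8\right) = \left(-3 + \left(-7\right)^{2}\right) 7 = \left(-3 + 49\right) 7 = 46 \cdot 7 = 322$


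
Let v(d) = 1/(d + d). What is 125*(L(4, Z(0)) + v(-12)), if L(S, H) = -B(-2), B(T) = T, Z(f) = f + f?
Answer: 5875/24 ≈ 244.79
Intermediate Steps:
Z(f) = 2*f
v(d) = 1/(2*d)
L(S, H) = 2 (L(S, H) = -1*(-2) = 2)
125*(L(4, Z(0)) + v(-12)) = 125*(2 + (1/2)/(-12)) = 125*(2 + (1/2)*(-1/12)) = 125*(2 - 1/24) = 125*(47/24) = 5875/24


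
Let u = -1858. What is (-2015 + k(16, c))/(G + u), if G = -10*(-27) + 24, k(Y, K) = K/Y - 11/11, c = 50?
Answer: 16103/12512 ≈ 1.2870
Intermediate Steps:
k(Y, K) = -1 + K/Y (k(Y, K) = K/Y - 11*1/11 = K/Y - 1 = -1 + K/Y)
G = 294 (G = 270 + 24 = 294)
(-2015 + k(16, c))/(G + u) = (-2015 + (50 - 1*16)/16)/(294 - 1858) = (-2015 + (50 - 16)/16)/(-1564) = (-2015 + (1/16)*34)*(-1/1564) = (-2015 + 17/8)*(-1/1564) = -16103/8*(-1/1564) = 16103/12512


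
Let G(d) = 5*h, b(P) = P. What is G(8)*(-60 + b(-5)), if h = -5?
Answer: 1625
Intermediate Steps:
G(d) = -25 (G(d) = 5*(-5) = -25)
G(8)*(-60 + b(-5)) = -25*(-60 - 5) = -25*(-65) = 1625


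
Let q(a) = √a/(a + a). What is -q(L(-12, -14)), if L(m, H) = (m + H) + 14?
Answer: I*√3/12 ≈ 0.14434*I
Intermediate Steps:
L(m, H) = 14 + H + m (L(m, H) = (H + m) + 14 = 14 + H + m)
q(a) = 1/(2*√a) (q(a) = √a/((2*a)) = (1/(2*a))*√a = 1/(2*√a))
-q(L(-12, -14)) = -1/(2*√(14 - 14 - 12)) = -1/(2*√(-12)) = -(-I*√3/6)/2 = -(-1)*I*√3/12 = I*√3/12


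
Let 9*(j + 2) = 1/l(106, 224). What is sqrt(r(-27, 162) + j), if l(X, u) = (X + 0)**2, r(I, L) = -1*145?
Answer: I*sqrt(14865227)/318 ≈ 12.124*I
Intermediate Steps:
r(I, L) = -145
l(X, u) = X**2
j = -202247/101124 (j = -2 + 1/(9*(106**2)) = -2 + (1/9)/11236 = -2 + (1/9)*(1/11236) = -2 + 1/101124 = -202247/101124 ≈ -2.0000)
sqrt(r(-27, 162) + j) = sqrt(-145 - 202247/101124) = sqrt(-14865227/101124) = I*sqrt(14865227)/318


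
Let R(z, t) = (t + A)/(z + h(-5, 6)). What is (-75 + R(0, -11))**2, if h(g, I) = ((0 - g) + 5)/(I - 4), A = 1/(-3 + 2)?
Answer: 149769/25 ≈ 5990.8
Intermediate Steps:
A = -1 (A = 1/(-1) = -1)
h(g, I) = (5 - g)/(-4 + I) (h(g, I) = (-g + 5)/(-4 + I) = (5 - g)/(-4 + I))
R(z, t) = (-1 + t)/(5 + z) (R(z, t) = (t - 1)/(z + (5 - 1*(-5))/(-4 + 6)) = (-1 + t)/(z + (5 + 5)/2) = (-1 + t)/(z + (1/2)*10) = (-1 + t)/(z + 5) = (-1 + t)/(5 + z))
(-75 + R(0, -11))**2 = (-75 + (-1 - 11)/(5 + 0))**2 = (-75 - 12/5)**2 = (-387/5)**2 = 149769/25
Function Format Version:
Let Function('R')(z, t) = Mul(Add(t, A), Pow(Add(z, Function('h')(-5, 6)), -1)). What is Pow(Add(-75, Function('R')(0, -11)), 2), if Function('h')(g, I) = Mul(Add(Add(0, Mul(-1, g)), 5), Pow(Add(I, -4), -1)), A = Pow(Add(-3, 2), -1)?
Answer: Rational(149769, 25) ≈ 5990.8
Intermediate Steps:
A = -1 (A = Pow(-1, -1) = -1)
Function('h')(g, I) = Mul(Pow(Add(-4, I), -1), Add(5, Mul(-1, g))) (Function('h')(g, I) = Mul(Add(Mul(-1, g), 5), Pow(Add(-4, I), -1)) = Mul(Add(5, Mul(-1, g)), Pow(Add(-4, I), -1)) = Mul(Pow(Add(-4, I), -1), Add(5, Mul(-1, g))))
Function('R')(z, t) = Mul(Pow(Add(5, z), -1), Add(-1, t)) (Function('R')(z, t) = Mul(Add(t, -1), Pow(Add(z, Mul(Pow(Add(-4, 6), -1), Add(5, Mul(-1, -5)))), -1)) = Mul(Add(-1, t), Pow(Add(z, Mul(Pow(2, -1), Add(5, 5))), -1)) = Mul(Add(-1, t), Pow(Add(z, Mul(Rational(1, 2), 10)), -1)) = Mul(Add(-1, t), Pow(Add(z, 5), -1)) = Mul(Add(-1, t), Pow(Add(5, z), -1)) = Mul(Pow(Add(5, z), -1), Add(-1, t)))
Pow(Add(-75, Function('R')(0, -11)), 2) = Pow(Add(-75, Mul(Pow(Add(5, 0), -1), Add(-1, -11))), 2) = Pow(Add(-75, Mul(Pow(5, -1), -12)), 2) = Pow(Add(-75, Mul(Rational(1, 5), -12)), 2) = Pow(Add(-75, Rational(-12, 5)), 2) = Pow(Rational(-387, 5), 2) = Rational(149769, 25)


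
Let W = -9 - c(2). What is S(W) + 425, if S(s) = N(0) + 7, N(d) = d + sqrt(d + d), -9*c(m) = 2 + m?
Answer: 432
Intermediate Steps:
c(m) = -2/9 - m/9 (c(m) = -(2 + m)/9 = -2/9 - m/9)
N(d) = d + sqrt(2)*sqrt(d) (N(d) = d + sqrt(2*d) = d + sqrt(2)*sqrt(d))
W = -77/9 (W = -9 - (-2/9 - 1/9*2) = -9 - (-2/9 - 2/9) = -9 - 1*(-4/9) = -9 + 4/9 = -77/9 ≈ -8.5556)
S(s) = 7 (S(s) = (0 + sqrt(2)*sqrt(0)) + 7 = (0 + sqrt(2)*0) + 7 = (0 + 0) + 7 = 0 + 7 = 7)
S(W) + 425 = 7 + 425 = 432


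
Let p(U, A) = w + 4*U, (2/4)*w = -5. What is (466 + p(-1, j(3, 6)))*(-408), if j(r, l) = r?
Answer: -184416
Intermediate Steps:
w = -10 (w = 2*(-5) = -10)
p(U, A) = -10 + 4*U
(466 + p(-1, j(3, 6)))*(-408) = (466 + (-10 + 4*(-1)))*(-408) = (466 + (-10 - 4))*(-408) = (466 - 14)*(-408) = 452*(-408) = -184416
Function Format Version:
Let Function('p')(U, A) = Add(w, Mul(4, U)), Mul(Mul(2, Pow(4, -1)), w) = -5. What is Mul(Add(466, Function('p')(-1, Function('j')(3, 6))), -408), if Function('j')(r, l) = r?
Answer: -184416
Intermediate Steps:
w = -10 (w = Mul(2, -5) = -10)
Function('p')(U, A) = Add(-10, Mul(4, U))
Mul(Add(466, Function('p')(-1, Function('j')(3, 6))), -408) = Mul(Add(466, Add(-10, Mul(4, -1))), -408) = Mul(Add(466, Add(-10, -4)), -408) = Mul(Add(466, -14), -408) = Mul(452, -408) = -184416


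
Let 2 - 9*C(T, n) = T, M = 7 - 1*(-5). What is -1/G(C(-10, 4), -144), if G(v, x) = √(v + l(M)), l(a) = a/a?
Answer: -√21/7 ≈ -0.65465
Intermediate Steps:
M = 12 (M = 7 + 5 = 12)
l(a) = 1
C(T, n) = 2/9 - T/9
G(v, x) = √(1 + v) (G(v, x) = √(v + 1) = √(1 + v))
-1/G(C(-10, 4), -144) = -1/(√(1 + (2/9 - ⅑*(-10)))) = -1/(√(1 + (2/9 + 10/9))) = -1/(√(1 + 4/3)) = -1/(√(7/3)) = -1/(√21/3) = -√21/7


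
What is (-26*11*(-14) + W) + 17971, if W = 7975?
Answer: 29950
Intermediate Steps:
(-26*11*(-14) + W) + 17971 = (-26*11*(-14) + 7975) + 17971 = (-286*(-14) + 7975) + 17971 = (4004 + 7975) + 17971 = 11979 + 17971 = 29950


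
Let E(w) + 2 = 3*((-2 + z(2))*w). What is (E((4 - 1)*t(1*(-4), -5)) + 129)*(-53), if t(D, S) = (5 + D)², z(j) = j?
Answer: -6731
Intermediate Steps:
E(w) = -2 (E(w) = -2 + 3*((-2 + 2)*w) = -2 + 3*(0*w) = -2 + 3*0 = -2 + 0 = -2)
(E((4 - 1)*t(1*(-4), -5)) + 129)*(-53) = (-2 + 129)*(-53) = 127*(-53) = -6731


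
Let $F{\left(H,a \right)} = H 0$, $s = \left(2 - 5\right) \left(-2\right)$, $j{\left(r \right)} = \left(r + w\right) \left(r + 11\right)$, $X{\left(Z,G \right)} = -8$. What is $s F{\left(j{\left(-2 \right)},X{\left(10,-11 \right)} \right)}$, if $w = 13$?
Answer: $0$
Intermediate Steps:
$j{\left(r \right)} = \left(11 + r\right) \left(13 + r\right)$ ($j{\left(r \right)} = \left(r + 13\right) \left(r + 11\right) = \left(13 + r\right) \left(11 + r\right) = \left(11 + r\right) \left(13 + r\right)$)
$s = 6$ ($s = \left(-3\right) \left(-2\right) = 6$)
$F{\left(H,a \right)} = 0$
$s F{\left(j{\left(-2 \right)},X{\left(10,-11 \right)} \right)} = 6 \cdot 0 = 0$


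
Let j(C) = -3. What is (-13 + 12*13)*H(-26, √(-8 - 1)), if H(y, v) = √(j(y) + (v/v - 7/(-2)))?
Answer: 143*√6/2 ≈ 175.14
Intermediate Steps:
H(y, v) = √6/2 (H(y, v) = √(-3 + (v/v - 7/(-2))) = √(-3 + (1 - 7*(-½))) = √(-3 + (1 + 7/2)) = √(-3 + 9/2) = √(3/2) = √6/2)
(-13 + 12*13)*H(-26, √(-8 - 1)) = (-13 + 12*13)*(√6/2) = (-13 + 156)*(√6/2) = 143*(√6/2) = 143*√6/2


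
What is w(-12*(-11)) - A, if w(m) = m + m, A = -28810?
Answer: 29074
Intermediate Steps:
w(m) = 2*m
w(-12*(-11)) - A = 2*(-12*(-11)) - 1*(-28810) = 2*132 + 28810 = 264 + 28810 = 29074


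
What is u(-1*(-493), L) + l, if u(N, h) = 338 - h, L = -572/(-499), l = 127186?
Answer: 63633904/499 ≈ 1.2752e+5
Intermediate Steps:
L = 572/499 (L = -572*(-1/499) = 572/499 ≈ 1.1463)
u(-1*(-493), L) + l = (338 - 1*572/499) + 127186 = (338 - 572/499) + 127186 = 168090/499 + 127186 = 63633904/499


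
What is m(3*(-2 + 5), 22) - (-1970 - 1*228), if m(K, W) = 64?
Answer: 2262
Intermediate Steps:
m(3*(-2 + 5), 22) - (-1970 - 1*228) = 64 - (-1970 - 1*228) = 64 - (-1970 - 228) = 64 - 1*(-2198) = 64 + 2198 = 2262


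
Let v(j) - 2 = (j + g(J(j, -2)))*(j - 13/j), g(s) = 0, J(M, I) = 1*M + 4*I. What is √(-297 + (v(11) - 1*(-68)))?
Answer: I*√119 ≈ 10.909*I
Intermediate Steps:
J(M, I) = M + 4*I
v(j) = 2 + j*(j - 13/j) (v(j) = 2 + (j + 0)*(j - 13/j) = 2 + j*(j - 13/j))
√(-297 + (v(11) - 1*(-68))) = √(-297 + ((-11 + 11²) - 1*(-68))) = √(-297 + ((-11 + 121) + 68)) = √(-297 + (110 + 68)) = √(-297 + 178) = √(-119) = I*√119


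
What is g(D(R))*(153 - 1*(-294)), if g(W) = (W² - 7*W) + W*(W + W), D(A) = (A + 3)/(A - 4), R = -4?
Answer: -23691/64 ≈ -370.17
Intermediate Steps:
D(A) = (3 + A)/(-4 + A)
g(W) = -7*W + 3*W² (g(W) = (W² - 7*W) + W*(2*W) = (W² - 7*W) + 2*W² = -7*W + 3*W²)
g(D(R))*(153 - 1*(-294)) = (((3 - 4)/(-4 - 4))*(-7 + 3*((3 - 4)/(-4 - 4))))*(153 - 1*(-294)) = ((-1/(-8))*(-7 + 3*(-1/(-8))))*(153 + 294) = ((-⅛*(-1))*(-7 + 3*(-⅛*(-1))))*447 = ((-7 + 3*(⅛))/8)*447 = ((-7 + 3/8)/8)*447 = ((⅛)*(-53/8))*447 = -53/64*447 = -23691/64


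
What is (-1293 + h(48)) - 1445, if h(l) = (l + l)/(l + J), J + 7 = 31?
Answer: -8210/3 ≈ -2736.7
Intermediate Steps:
J = 24 (J = -7 + 31 = 24)
h(l) = 2*l/(24 + l) (h(l) = (l + l)/(l + 24) = (2*l)/(24 + l) = 2*l/(24 + l))
(-1293 + h(48)) - 1445 = (-1293 + 2*48/(24 + 48)) - 1445 = (-1293 + 2*48/72) - 1445 = (-1293 + 2*48*(1/72)) - 1445 = (-1293 + 4/3) - 1445 = -3875/3 - 1445 = -8210/3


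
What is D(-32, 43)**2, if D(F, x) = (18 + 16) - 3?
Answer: 961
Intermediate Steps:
D(F, x) = 31 (D(F, x) = 34 - 3 = 31)
D(-32, 43)**2 = 31**2 = 961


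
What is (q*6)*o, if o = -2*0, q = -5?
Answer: 0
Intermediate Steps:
o = 0
(q*6)*o = -5*6*0 = -30*0 = 0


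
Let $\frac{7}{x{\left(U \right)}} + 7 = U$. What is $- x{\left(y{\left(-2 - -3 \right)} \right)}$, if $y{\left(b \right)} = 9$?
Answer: $- \frac{7}{2} \approx -3.5$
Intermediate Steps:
$x{\left(U \right)} = \frac{7}{-7 + U}$
$- x{\left(y{\left(-2 - -3 \right)} \right)} = - \frac{7}{-7 + 9} = - \frac{7}{2}$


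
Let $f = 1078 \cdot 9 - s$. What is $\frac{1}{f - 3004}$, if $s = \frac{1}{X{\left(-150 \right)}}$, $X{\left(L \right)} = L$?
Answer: $\frac{150}{1004701} \approx 0.0001493$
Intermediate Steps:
$s = - \frac{1}{150}$ ($s = \frac{1}{-150} = - \frac{1}{150} \approx -0.0066667$)
$f = \frac{1455301}{150}$ ($f = 1078 \cdot 9 - - \frac{1}{150} = 9702 + \frac{1}{150} = \frac{1455301}{150} \approx 9702.0$)
$\frac{1}{f - 3004} = \frac{1}{\frac{1455301}{150} - 3004} = \frac{1}{\frac{1004701}{150}} = \frac{150}{1004701}$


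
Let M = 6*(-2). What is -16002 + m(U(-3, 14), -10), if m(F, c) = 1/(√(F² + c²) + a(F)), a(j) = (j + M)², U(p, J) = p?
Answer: -808356807/50516 - √109/50516 ≈ -16002.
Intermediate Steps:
M = -12
a(j) = (-12 + j)² (a(j) = (j - 12)² = (-12 + j)²)
m(F, c) = 1/((-12 + F)² + √(F² + c²)) (m(F, c) = 1/(√(F² + c²) + (-12 + F)²) = 1/((-12 + F)² + √(F² + c²)))
-16002 + m(U(-3, 14), -10) = -16002 + 1/((-12 - 3)² + √((-3)² + (-10)²)) = -16002 + 1/((-15)² + √(9 + 100)) = -16002 + 1/(225 + √109)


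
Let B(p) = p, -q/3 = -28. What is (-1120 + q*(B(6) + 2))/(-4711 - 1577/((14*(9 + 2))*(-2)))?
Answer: 137984/1449411 ≈ 0.095200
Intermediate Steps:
q = 84 (q = -3*(-28) = 84)
(-1120 + q*(B(6) + 2))/(-4711 - 1577/((14*(9 + 2))*(-2))) = (-1120 + 84*(6 + 2))/(-4711 - 1577/((14*(9 + 2))*(-2))) = (-1120 + 84*8)/(-4711 - 1577/((14*11)*(-2))) = (-1120 + 672)/(-4711 - 1577/(154*(-2))) = -448/(-4711 - 1577/(-308)) = -448/(-4711 - 1577*(-1)/308) = -448/(-4711 - 1*(-1577/308)) = -448/(-4711 + 1577/308) = -448/(-1449411/308) = -448*(-308/1449411) = 137984/1449411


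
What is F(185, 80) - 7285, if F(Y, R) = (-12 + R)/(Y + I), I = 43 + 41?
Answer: -1959597/269 ≈ -7284.8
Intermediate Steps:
I = 84
F(Y, R) = (-12 + R)/(84 + Y) (F(Y, R) = (-12 + R)/(Y + 84) = (-12 + R)/(84 + Y))
F(185, 80) - 7285 = (-12 + 80)/(84 + 185) - 7285 = 68/269 - 7285 = -1959597/269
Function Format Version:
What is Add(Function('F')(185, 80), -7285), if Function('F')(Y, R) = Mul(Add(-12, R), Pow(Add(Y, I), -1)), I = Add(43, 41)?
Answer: Rational(-1959597, 269) ≈ -7284.8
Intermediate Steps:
I = 84
Function('F')(Y, R) = Mul(Pow(Add(84, Y), -1), Add(-12, R)) (Function('F')(Y, R) = Mul(Add(-12, R), Pow(Add(Y, 84), -1)) = Mul(Add(-12, R), Pow(Add(84, Y), -1)) = Mul(Pow(Add(84, Y), -1), Add(-12, R)))
Add(Function('F')(185, 80), -7285) = Add(Mul(Pow(Add(84, 185), -1), Add(-12, 80)), -7285) = Add(Mul(Pow(269, -1), 68), -7285) = Add(Mul(Rational(1, 269), 68), -7285) = Add(Rational(68, 269), -7285) = Rational(-1959597, 269)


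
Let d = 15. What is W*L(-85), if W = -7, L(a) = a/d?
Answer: 119/3 ≈ 39.667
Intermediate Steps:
L(a) = a/15
W*L(-85) = -7*(-85)/15 = -7*(-17/3) = 119/3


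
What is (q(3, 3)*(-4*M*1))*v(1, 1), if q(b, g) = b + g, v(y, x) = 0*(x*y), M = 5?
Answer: 0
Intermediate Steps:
v(y, x) = 0
(q(3, 3)*(-4*M*1))*v(1, 1) = ((3 + 3)*(-4*5*1))*0 = (6*(-20*1))*0 = (6*(-20))*0 = -120*0 = 0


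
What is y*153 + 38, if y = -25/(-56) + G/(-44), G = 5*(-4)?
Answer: 108323/616 ≈ 175.85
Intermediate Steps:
G = -20
y = 555/616 (y = -25/(-56) - 20/(-44) = -25*(-1/56) - 20*(-1/44) = 25/56 + 5/11 = 555/616 ≈ 0.90097)
y*153 + 38 = (555/616)*153 + 38 = 84915/616 + 38 = 108323/616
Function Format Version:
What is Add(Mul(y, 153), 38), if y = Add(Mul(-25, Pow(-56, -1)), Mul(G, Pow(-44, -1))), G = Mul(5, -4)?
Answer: Rational(108323, 616) ≈ 175.85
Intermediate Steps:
G = -20
y = Rational(555, 616) (y = Add(Mul(-25, Pow(-56, -1)), Mul(-20, Pow(-44, -1))) = Add(Mul(-25, Rational(-1, 56)), Mul(-20, Rational(-1, 44))) = Add(Rational(25, 56), Rational(5, 11)) = Rational(555, 616) ≈ 0.90097)
Add(Mul(y, 153), 38) = Add(Mul(Rational(555, 616), 153), 38) = Add(Rational(84915, 616), 38) = Rational(108323, 616)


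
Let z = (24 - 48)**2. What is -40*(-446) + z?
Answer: 18416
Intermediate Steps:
z = 576 (z = (-24)**2 = 576)
-40*(-446) + z = -40*(-446) + 576 = 17840 + 576 = 18416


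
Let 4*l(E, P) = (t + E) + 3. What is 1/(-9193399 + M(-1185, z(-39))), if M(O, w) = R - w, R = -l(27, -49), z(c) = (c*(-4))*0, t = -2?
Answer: -1/9193406 ≈ -1.0877e-7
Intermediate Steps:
z(c) = 0 (z(c) = -4*c*0 = 0)
l(E, P) = ¼ + E/4 (l(E, P) = ((-2 + E) + 3)/4 = (1 + E)/4 = ¼ + E/4)
R = -7 (R = -(¼ + (¼)*27) = -(¼ + 27/4) = -1*7 = -7)
M(O, w) = -7 - w
1/(-9193399 + M(-1185, z(-39))) = 1/(-9193399 + (-7 - 1*0)) = 1/(-9193399 + (-7 + 0)) = 1/(-9193399 - 7) = 1/(-9193406) = -1/9193406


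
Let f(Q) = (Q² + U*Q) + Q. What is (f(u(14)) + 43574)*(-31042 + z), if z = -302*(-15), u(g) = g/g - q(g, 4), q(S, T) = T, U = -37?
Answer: -1158335792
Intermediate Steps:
u(g) = -3 (u(g) = g/g - 1*4 = 1 - 4 = -3)
f(Q) = Q² - 36*Q (f(Q) = (Q² - 37*Q) + Q = Q² - 36*Q)
z = 4530
(f(u(14)) + 43574)*(-31042 + z) = (-3*(-36 - 3) + 43574)*(-31042 + 4530) = (-3*(-39) + 43574)*(-26512) = (117 + 43574)*(-26512) = 43691*(-26512) = -1158335792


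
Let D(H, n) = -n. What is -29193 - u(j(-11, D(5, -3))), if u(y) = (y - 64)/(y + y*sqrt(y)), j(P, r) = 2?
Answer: -29224 + 31*sqrt(2) ≈ -29180.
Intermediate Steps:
u(y) = (-64 + y)/(y + y**(3/2))
-29193 - u(j(-11, D(5, -3))) = -29193 - (-64 + 2)/(2 + 2**(3/2)) = -29193 - (-62)/(2 + 2*sqrt(2)) = -29193 + 62/(2 + 2*sqrt(2))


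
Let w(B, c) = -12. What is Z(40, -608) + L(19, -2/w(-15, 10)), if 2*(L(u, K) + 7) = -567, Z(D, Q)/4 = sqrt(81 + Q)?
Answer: -581/2 + 4*I*sqrt(527) ≈ -290.5 + 91.826*I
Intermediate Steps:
Z(D, Q) = 4*sqrt(81 + Q)
L(u, K) = -581/2 (L(u, K) = -7 + (1/2)*(-567) = -7 - 567/2 = -581/2)
Z(40, -608) + L(19, -2/w(-15, 10)) = 4*sqrt(81 - 608) - 581/2 = 4*sqrt(-527) - 581/2 = 4*(I*sqrt(527)) - 581/2 = 4*I*sqrt(527) - 581/2 = -581/2 + 4*I*sqrt(527)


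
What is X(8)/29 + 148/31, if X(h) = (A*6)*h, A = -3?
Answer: -172/899 ≈ -0.19132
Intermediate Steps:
X(h) = -18*h (X(h) = (-3*6)*h = -18*h)
X(8)/29 + 148/31 = -18*8/29 + 148/31 = -144*1/29 + 148*(1/31) = -144/29 + 148/31 = -172/899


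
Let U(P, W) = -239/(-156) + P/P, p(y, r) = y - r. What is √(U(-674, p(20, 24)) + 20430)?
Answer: 5*√4972461/78 ≈ 142.94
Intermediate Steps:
U(P, W) = 395/156 (U(P, W) = -239*(-1/156) + 1 = 239/156 + 1 = 395/156)
√(U(-674, p(20, 24)) + 20430) = √(395/156 + 20430) = √(3187475/156) = 5*√4972461/78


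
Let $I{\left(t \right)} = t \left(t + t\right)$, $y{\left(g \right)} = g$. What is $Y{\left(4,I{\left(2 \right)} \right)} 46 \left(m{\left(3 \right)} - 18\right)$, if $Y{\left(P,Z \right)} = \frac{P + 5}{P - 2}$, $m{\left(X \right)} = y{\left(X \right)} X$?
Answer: $-1863$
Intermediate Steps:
$I{\left(t \right)} = 2 t^{2}$ ($I{\left(t \right)} = t 2 t = 2 t^{2}$)
$m{\left(X \right)} = X^{2}$ ($m{\left(X \right)} = X X = X^{2}$)
$Y{\left(P,Z \right)} = \frac{5 + P}{-2 + P}$
$Y{\left(4,I{\left(2 \right)} \right)} 46 \left(m{\left(3 \right)} - 18\right) = \frac{5 + 4}{-2 + 4} \cdot 46 \left(3^{2} - 18\right) = \frac{1}{2} \cdot 9 \cdot 46 \left(9 - 18\right) = \frac{1}{2} \cdot 9 \cdot 46 \left(-9\right) = \frac{9}{2} \cdot 46 \left(-9\right) = 207 \left(-9\right) = -1863$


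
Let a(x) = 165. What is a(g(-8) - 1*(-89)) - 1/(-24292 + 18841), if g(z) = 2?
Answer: 899416/5451 ≈ 165.00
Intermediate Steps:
a(g(-8) - 1*(-89)) - 1/(-24292 + 18841) = 165 - 1/(-24292 + 18841) = 165 - 1/(-5451) = 165 - 1*(-1/5451) = 165 + 1/5451 = 899416/5451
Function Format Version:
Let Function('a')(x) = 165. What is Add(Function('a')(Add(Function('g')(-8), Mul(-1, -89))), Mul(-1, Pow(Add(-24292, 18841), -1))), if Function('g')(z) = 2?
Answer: Rational(899416, 5451) ≈ 165.00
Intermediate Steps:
Add(Function('a')(Add(Function('g')(-8), Mul(-1, -89))), Mul(-1, Pow(Add(-24292, 18841), -1))) = Add(165, Mul(-1, Pow(Add(-24292, 18841), -1))) = Add(165, Mul(-1, Pow(-5451, -1))) = Add(165, Mul(-1, Rational(-1, 5451))) = Add(165, Rational(1, 5451)) = Rational(899416, 5451)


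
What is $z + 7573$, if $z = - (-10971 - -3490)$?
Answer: $15054$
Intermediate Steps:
$z = 7481$ ($z = - (-10971 + 3490) = \left(-1\right) \left(-7481\right) = 7481$)
$z + 7573 = 7481 + 7573 = 15054$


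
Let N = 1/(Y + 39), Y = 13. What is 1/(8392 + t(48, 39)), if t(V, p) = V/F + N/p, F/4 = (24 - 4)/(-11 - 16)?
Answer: 10140/84930617 ≈ 0.00011939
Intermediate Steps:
F = -80/27 (F = 4*((24 - 4)/(-11 - 16)) = 4*(20/(-27)) = 4*(20*(-1/27)) = 4*(-20/27) = -80/27 ≈ -2.9630)
N = 1/52 (N = 1/(13 + 39) = 1/52 ≈ 0.019231)
t(V, p) = -27*V/80 + 1/(52*p) (t(V, p) = V/(-80/27) + 1/(52*p) = V*(-27/80) + 1/(52*p) = -27*V/80 + 1/(52*p))
1/(8392 + t(48, 39)) = 1/(8392 + (1/1040)*(20 - 351*48*39)/39) = 1/(8392 + (1/1040)*(1/39)*(20 - 657072)) = 1/(8392 + (1/1040)*(1/39)*(-657052)) = 1/(8392 - 164263/10140) = 1/(84930617/10140) = 10140/84930617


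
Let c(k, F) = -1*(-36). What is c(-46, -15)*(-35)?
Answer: -1260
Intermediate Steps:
c(k, F) = 36
c(-46, -15)*(-35) = 36*(-35) = -1260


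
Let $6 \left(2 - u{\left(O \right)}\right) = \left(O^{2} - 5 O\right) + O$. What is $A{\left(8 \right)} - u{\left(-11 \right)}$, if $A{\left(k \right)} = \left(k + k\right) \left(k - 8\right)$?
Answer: $\frac{51}{2} \approx 25.5$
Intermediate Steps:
$A{\left(k \right)} = 2 k \left(-8 + k\right)$
$u{\left(O \right)} = 2 - \frac{O^{2}}{6} + \frac{2 O}{3}$ ($u{\left(O \right)} = 2 - \frac{\left(O^{2} - 5 O\right) + O}{6} = 2 - \frac{O^{2} - 4 O}{6} = 2 - \left(- \frac{2 O}{3} + \frac{O^{2}}{6}\right) = 2 - \frac{O^{2}}{6} + \frac{2 O}{3}$)
$A{\left(8 \right)} - u{\left(-11 \right)} = 2 \cdot 8 \left(-8 + 8\right) - \left(2 - \frac{\left(-11\right)^{2}}{6} + \frac{2}{3} \left(-11\right)\right) = 2 \cdot 8 \cdot 0 - \left(2 - \frac{121}{6} - \frac{22}{3}\right) = 0 - \left(2 - \frac{121}{6} - \frac{22}{3}\right) = 0 - - \frac{51}{2} = 0 + \frac{51}{2} = \frac{51}{2}$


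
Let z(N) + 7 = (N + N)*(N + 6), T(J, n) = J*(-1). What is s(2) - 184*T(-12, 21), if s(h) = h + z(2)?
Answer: -2181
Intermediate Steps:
T(J, n) = -J
z(N) = -7 + 2*N*(6 + N) (z(N) = -7 + (N + N)*(N + 6) = -7 + (2*N)*(6 + N) = -7 + 2*N*(6 + N))
s(h) = 25 + h (s(h) = h + (-7 + 2*2² + 12*2) = h + (-7 + 2*4 + 24) = h + (-7 + 8 + 24) = h + 25 = 25 + h)
s(2) - 184*T(-12, 21) = (25 + 2) - (-184)*(-12) = 27 - 184*12 = 27 - 2208 = -2181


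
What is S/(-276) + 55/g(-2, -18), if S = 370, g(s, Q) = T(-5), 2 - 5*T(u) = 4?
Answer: -9580/69 ≈ -138.84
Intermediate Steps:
T(u) = -⅖ (T(u) = ⅖ - ⅕*4 = ⅖ - ⅘ = -⅖)
g(s, Q) = -⅖
S/(-276) + 55/g(-2, -18) = 370/(-276) + 55/(-⅖) = 370*(-1/276) + 55*(-5/2) = -185/138 - 275/2 = -9580/69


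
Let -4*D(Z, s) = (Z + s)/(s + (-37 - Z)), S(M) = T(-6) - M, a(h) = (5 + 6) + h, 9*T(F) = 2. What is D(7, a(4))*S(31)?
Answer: -3047/522 ≈ -5.8372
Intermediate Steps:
T(F) = 2/9 (T(F) = (1/9)*2 = 2/9)
a(h) = 11 + h
S(M) = 2/9 - M
D(Z, s) = -(Z + s)/(4*(-37 + s - Z)) (D(Z, s) = -(Z + s)/(4*(s + (-37 - Z))) = -(Z + s)/(4*(-37 + s - Z)))
D(7, a(4))*S(31) = ((7 + (11 + 4))/(4*(37 + 7 - (11 + 4))))*(2/9 - 1*31) = ((7 + 15)/(4*(37 + 7 - 1*15)))*(2/9 - 31) = ((1/4)*22/(37 + 7 - 15))*(-277/9) = ((1/4)*22/29)*(-277/9) = ((1/4)*(1/29)*22)*(-277/9) = (11/58)*(-277/9) = -3047/522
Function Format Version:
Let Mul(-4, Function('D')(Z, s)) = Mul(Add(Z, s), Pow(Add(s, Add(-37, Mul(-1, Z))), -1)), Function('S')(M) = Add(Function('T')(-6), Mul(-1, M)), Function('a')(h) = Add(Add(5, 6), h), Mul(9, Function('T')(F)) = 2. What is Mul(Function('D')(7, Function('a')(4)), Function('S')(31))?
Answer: Rational(-3047, 522) ≈ -5.8372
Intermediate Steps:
Function('T')(F) = Rational(2, 9) (Function('T')(F) = Mul(Rational(1, 9), 2) = Rational(2, 9))
Function('a')(h) = Add(11, h)
Function('S')(M) = Add(Rational(2, 9), Mul(-1, M))
Function('D')(Z, s) = Mul(Rational(-1, 4), Pow(Add(-37, s, Mul(-1, Z)), -1), Add(Z, s)) (Function('D')(Z, s) = Mul(Rational(-1, 4), Mul(Add(Z, s), Pow(Add(s, Add(-37, Mul(-1, Z))), -1))) = Mul(Rational(-1, 4), Mul(Add(Z, s), Pow(Add(-37, s, Mul(-1, Z)), -1))) = Mul(Rational(-1, 4), Mul(Pow(Add(-37, s, Mul(-1, Z)), -1), Add(Z, s))) = Mul(Rational(-1, 4), Pow(Add(-37, s, Mul(-1, Z)), -1), Add(Z, s)))
Mul(Function('D')(7, Function('a')(4)), Function('S')(31)) = Mul(Mul(Rational(1, 4), Pow(Add(37, 7, Mul(-1, Add(11, 4))), -1), Add(7, Add(11, 4))), Add(Rational(2, 9), Mul(-1, 31))) = Mul(Mul(Rational(1, 4), Pow(Add(37, 7, Mul(-1, 15)), -1), Add(7, 15)), Add(Rational(2, 9), -31)) = Mul(Mul(Rational(1, 4), Pow(Add(37, 7, -15), -1), 22), Rational(-277, 9)) = Mul(Mul(Rational(1, 4), Pow(29, -1), 22), Rational(-277, 9)) = Mul(Mul(Rational(1, 4), Rational(1, 29), 22), Rational(-277, 9)) = Mul(Rational(11, 58), Rational(-277, 9)) = Rational(-3047, 522)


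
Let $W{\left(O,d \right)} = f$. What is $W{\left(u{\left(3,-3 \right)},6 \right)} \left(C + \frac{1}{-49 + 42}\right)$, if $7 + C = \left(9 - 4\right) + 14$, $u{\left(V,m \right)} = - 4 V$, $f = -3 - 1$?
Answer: $- \frac{332}{7} \approx -47.429$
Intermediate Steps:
$f = -4$ ($f = -3 - 1 = -4$)
$W{\left(O,d \right)} = -4$
$C = 12$ ($C = -7 + \left(\left(9 - 4\right) + 14\right) = -7 + \left(5 + 14\right) = -7 + 19 = 12$)
$W{\left(u{\left(3,-3 \right)},6 \right)} \left(C + \frac{1}{-49 + 42}\right) = - 4 \left(12 + \frac{1}{-49 + 42}\right) = - 4 \left(12 + \frac{1}{-7}\right) = - 4 \left(12 - \frac{1}{7}\right) = \left(-4\right) \frac{83}{7} = - \frac{332}{7}$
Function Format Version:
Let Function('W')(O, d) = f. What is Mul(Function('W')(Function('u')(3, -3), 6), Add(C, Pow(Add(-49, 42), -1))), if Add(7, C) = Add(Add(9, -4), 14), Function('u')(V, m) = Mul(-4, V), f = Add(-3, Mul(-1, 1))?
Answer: Rational(-332, 7) ≈ -47.429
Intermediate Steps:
f = -4 (f = Add(-3, -1) = -4)
Function('W')(O, d) = -4
C = 12 (C = Add(-7, Add(Add(9, -4), 14)) = Add(-7, Add(5, 14)) = Add(-7, 19) = 12)
Mul(Function('W')(Function('u')(3, -3), 6), Add(C, Pow(Add(-49, 42), -1))) = Mul(-4, Add(12, Pow(Add(-49, 42), -1))) = Mul(-4, Add(12, Pow(-7, -1))) = Mul(-4, Add(12, Rational(-1, 7))) = Mul(-4, Rational(83, 7)) = Rational(-332, 7)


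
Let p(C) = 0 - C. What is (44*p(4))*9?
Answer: -1584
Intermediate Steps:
p(C) = -C
(44*p(4))*9 = (44*(-1*4))*9 = (44*(-4))*9 = -176*9 = -1584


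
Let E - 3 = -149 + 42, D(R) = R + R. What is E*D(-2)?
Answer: 416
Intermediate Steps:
D(R) = 2*R
E = -104 (E = 3 + (-149 + 42) = 3 - 107 = -104)
E*D(-2) = -208*(-2) = -104*(-4) = 416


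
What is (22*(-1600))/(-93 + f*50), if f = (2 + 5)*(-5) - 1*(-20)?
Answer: 35200/843 ≈ 41.756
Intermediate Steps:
f = -15 (f = 7*(-5) + 20 = -35 + 20 = -15)
(22*(-1600))/(-93 + f*50) = (22*(-1600))/(-93 - 15*50) = -35200/(-93 - 750) = -35200/(-843) = -35200*(-1/843) = 35200/843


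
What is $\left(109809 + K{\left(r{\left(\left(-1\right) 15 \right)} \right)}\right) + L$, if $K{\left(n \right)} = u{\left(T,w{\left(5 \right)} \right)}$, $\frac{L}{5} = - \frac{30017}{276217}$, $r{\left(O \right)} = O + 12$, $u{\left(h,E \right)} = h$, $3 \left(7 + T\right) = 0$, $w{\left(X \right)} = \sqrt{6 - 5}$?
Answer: $\frac{30329028949}{276217} \approx 1.098 \cdot 10^{5}$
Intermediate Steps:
$w{\left(X \right)} = 1$ ($w{\left(X \right)} = \sqrt{1} = 1$)
$T = -7$ ($T = -7 + \frac{1}{3} \cdot 0 = -7 + 0 = -7$)
$r{\left(O \right)} = 12 + O$
$L = - \frac{150085}{276217}$ ($L = 5 \left(- \frac{30017}{276217}\right) = - \frac{150085}{276217} \approx -0.54336$)
$K{\left(n \right)} = -7$
$\left(109809 + K{\left(r{\left(\left(-1\right) 15 \right)} \right)}\right) + L = \left(109809 - 7\right) - \frac{150085}{276217} = 109802 - \frac{150085}{276217} = \frac{30329028949}{276217}$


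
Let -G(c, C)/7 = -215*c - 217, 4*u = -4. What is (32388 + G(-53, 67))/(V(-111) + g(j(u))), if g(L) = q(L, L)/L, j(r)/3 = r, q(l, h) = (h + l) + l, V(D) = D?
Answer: 7643/18 ≈ 424.61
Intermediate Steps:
u = -1 (u = (1/4)*(-4) = -1)
q(l, h) = h + 2*l
G(c, C) = 1519 + 1505*c (G(c, C) = -7*(-215*c - 217) = -7*(-217 - 215*c) = 1519 + 1505*c)
j(r) = 3*r
g(L) = 3 (g(L) = (L + 2*L)/L = (3*L)/L = 3)
(32388 + G(-53, 67))/(V(-111) + g(j(u))) = (32388 + (1519 + 1505*(-53)))/(-111 + 3) = (32388 + (1519 - 79765))/(-108) = (32388 - 78246)*(-1/108) = -45858*(-1/108) = 7643/18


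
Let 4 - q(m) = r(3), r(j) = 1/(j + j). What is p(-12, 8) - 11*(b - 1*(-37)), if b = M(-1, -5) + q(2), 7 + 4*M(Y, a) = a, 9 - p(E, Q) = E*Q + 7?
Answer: -1909/6 ≈ -318.17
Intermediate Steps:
r(j) = 1/(2*j)
p(E, Q) = 2 - E*Q (p(E, Q) = 9 - (E*Q + 7) = 9 - (7 + E*Q) = 9 + (-7 - E*Q) = 2 - E*Q)
M(Y, a) = -7/4 + a/4
q(m) = 23/6 (q(m) = 4 - 1/(2*3) = 4 - 1*⅙ = 4 - ⅙ = 23/6)
b = ⅚ (b = (-7/4 + (¼)*(-5)) + 23/6 = (-7/4 - 5/4) + 23/6 = -3 + 23/6 = ⅚ ≈ 0.83333)
p(-12, 8) - 11*(b - 1*(-37)) = (2 - 1*(-12)*8) - 11*(⅚ - 1*(-37)) = (2 + 96) - 11*(⅚ + 37) = 98 - 11*227/6 = 98 - 2497/6 = -1909/6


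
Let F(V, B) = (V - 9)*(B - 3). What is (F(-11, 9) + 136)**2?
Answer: 256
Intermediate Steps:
F(V, B) = (-9 + V)*(-3 + B)
(F(-11, 9) + 136)**2 = ((27 - 9*9 - 3*(-11) + 9*(-11)) + 136)**2 = ((27 - 81 + 33 - 99) + 136)**2 = (-120 + 136)**2 = 16**2 = 256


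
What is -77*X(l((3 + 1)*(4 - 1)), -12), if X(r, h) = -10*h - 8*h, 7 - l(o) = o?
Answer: -16632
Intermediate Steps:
l(o) = 7 - o
X(r, h) = -18*h
-77*X(l((3 + 1)*(4 - 1)), -12) = -(-1386)*(-12) = -77*216 = -16632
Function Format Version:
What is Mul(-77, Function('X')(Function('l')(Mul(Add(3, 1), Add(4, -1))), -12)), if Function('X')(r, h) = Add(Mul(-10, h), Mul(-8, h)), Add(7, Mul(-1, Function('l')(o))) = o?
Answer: -16632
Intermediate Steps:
Function('l')(o) = Add(7, Mul(-1, o))
Function('X')(r, h) = Mul(-18, h)
Mul(-77, Function('X')(Function('l')(Mul(Add(3, 1), Add(4, -1))), -12)) = Mul(-77, Mul(-18, -12)) = Mul(-77, 216) = -16632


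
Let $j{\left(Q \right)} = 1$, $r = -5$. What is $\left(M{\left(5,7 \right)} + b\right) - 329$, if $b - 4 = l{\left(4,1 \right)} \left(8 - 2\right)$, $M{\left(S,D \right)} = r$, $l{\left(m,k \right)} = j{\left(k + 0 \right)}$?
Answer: $-324$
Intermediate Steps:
$l{\left(m,k \right)} = 1$
$M{\left(S,D \right)} = -5$
$b = 10$ ($b = 4 + 1 \left(8 - 2\right) = 4 + 1 \cdot 6 = 4 + 6 = 10$)
$\left(M{\left(5,7 \right)} + b\right) - 329 = \left(-5 + 10\right) - 329 = 5 - 329 = -324$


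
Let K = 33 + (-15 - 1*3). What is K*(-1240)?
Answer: -18600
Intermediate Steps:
K = 15 (K = 33 + (-15 - 3) = 33 - 18 = 15)
K*(-1240) = 15*(-1240) = -18600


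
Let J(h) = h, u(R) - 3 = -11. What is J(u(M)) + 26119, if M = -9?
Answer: 26111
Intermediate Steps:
u(R) = -8 (u(R) = 3 - 11 = -8)
J(u(M)) + 26119 = -8 + 26119 = 26111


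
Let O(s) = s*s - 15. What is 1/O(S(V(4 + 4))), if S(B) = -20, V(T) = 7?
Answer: 1/385 ≈ 0.0025974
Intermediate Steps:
O(s) = -15 + s**2 (O(s) = s**2 - 15 = -15 + s**2)
1/O(S(V(4 + 4))) = 1/(-15 + (-20)**2) = 1/(-15 + 400) = 1/385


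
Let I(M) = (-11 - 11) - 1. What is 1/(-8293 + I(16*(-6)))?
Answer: -1/8316 ≈ -0.00012025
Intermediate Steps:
I(M) = -23 (I(M) = -22 - 1 = -23)
1/(-8293 + I(16*(-6))) = 1/(-8293 - 23) = 1/(-8316) = -1/8316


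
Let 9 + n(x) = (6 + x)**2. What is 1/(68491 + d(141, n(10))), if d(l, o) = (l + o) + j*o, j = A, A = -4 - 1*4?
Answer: 1/66903 ≈ 1.4947e-5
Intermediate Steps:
n(x) = -9 + (6 + x)**2
A = -8 (A = -4 - 4 = -8)
j = -8
d(l, o) = l - 7*o (d(l, o) = (l + o) - 8*o = l - 7*o)
1/(68491 + d(141, n(10))) = 1/(68491 + (141 - 7*(-9 + (6 + 10)**2))) = 1/(68491 + (141 - 7*(-9 + 16**2))) = 1/(68491 + (141 - 7*(-9 + 256))) = 1/(68491 + (141 - 7*247)) = 1/(68491 + (141 - 1729)) = 1/(68491 - 1588) = 1/66903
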